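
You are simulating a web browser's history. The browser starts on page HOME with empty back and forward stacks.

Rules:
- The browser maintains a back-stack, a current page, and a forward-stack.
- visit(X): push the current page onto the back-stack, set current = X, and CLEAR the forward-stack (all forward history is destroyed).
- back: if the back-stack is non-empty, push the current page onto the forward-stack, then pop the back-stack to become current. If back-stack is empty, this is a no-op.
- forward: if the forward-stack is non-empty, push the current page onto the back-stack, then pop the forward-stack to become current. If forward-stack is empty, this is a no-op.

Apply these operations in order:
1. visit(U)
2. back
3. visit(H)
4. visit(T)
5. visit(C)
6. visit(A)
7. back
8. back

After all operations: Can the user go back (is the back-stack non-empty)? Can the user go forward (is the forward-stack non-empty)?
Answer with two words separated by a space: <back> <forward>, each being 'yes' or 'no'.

Answer: yes yes

Derivation:
After 1 (visit(U)): cur=U back=1 fwd=0
After 2 (back): cur=HOME back=0 fwd=1
After 3 (visit(H)): cur=H back=1 fwd=0
After 4 (visit(T)): cur=T back=2 fwd=0
After 5 (visit(C)): cur=C back=3 fwd=0
After 6 (visit(A)): cur=A back=4 fwd=0
After 7 (back): cur=C back=3 fwd=1
After 8 (back): cur=T back=2 fwd=2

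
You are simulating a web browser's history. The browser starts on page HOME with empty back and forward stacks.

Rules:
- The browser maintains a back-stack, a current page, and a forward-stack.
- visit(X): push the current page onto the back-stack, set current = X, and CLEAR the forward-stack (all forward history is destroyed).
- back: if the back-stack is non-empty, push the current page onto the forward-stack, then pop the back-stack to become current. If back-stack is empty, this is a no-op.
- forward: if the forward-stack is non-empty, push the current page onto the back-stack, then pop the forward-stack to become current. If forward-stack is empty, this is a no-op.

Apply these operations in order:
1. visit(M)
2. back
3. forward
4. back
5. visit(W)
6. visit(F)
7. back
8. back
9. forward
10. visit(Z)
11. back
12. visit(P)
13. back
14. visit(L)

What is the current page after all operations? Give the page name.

Answer: L

Derivation:
After 1 (visit(M)): cur=M back=1 fwd=0
After 2 (back): cur=HOME back=0 fwd=1
After 3 (forward): cur=M back=1 fwd=0
After 4 (back): cur=HOME back=0 fwd=1
After 5 (visit(W)): cur=W back=1 fwd=0
After 6 (visit(F)): cur=F back=2 fwd=0
After 7 (back): cur=W back=1 fwd=1
After 8 (back): cur=HOME back=0 fwd=2
After 9 (forward): cur=W back=1 fwd=1
After 10 (visit(Z)): cur=Z back=2 fwd=0
After 11 (back): cur=W back=1 fwd=1
After 12 (visit(P)): cur=P back=2 fwd=0
After 13 (back): cur=W back=1 fwd=1
After 14 (visit(L)): cur=L back=2 fwd=0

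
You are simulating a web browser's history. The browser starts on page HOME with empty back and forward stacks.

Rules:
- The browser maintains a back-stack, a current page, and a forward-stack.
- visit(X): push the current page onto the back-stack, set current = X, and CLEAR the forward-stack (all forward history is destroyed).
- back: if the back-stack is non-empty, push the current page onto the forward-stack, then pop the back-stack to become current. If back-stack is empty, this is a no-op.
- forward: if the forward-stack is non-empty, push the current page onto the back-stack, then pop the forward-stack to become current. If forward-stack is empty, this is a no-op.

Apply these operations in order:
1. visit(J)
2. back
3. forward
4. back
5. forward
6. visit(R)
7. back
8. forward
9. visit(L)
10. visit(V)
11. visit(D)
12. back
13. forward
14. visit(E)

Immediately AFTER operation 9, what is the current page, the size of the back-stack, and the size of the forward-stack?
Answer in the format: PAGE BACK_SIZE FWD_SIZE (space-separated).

After 1 (visit(J)): cur=J back=1 fwd=0
After 2 (back): cur=HOME back=0 fwd=1
After 3 (forward): cur=J back=1 fwd=0
After 4 (back): cur=HOME back=0 fwd=1
After 5 (forward): cur=J back=1 fwd=0
After 6 (visit(R)): cur=R back=2 fwd=0
After 7 (back): cur=J back=1 fwd=1
After 8 (forward): cur=R back=2 fwd=0
After 9 (visit(L)): cur=L back=3 fwd=0

L 3 0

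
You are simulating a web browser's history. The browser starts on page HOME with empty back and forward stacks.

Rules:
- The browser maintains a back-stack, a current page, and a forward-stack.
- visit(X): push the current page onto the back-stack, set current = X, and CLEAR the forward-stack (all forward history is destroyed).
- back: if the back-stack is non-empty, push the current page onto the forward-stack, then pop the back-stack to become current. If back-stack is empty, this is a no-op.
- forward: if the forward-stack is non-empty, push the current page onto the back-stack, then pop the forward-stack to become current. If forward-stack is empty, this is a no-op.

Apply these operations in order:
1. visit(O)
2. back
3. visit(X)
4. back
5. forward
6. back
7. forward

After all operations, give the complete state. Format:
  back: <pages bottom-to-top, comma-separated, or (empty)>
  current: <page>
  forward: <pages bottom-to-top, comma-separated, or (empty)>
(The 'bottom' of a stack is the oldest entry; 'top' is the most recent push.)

After 1 (visit(O)): cur=O back=1 fwd=0
After 2 (back): cur=HOME back=0 fwd=1
After 3 (visit(X)): cur=X back=1 fwd=0
After 4 (back): cur=HOME back=0 fwd=1
After 5 (forward): cur=X back=1 fwd=0
After 6 (back): cur=HOME back=0 fwd=1
After 7 (forward): cur=X back=1 fwd=0

Answer: back: HOME
current: X
forward: (empty)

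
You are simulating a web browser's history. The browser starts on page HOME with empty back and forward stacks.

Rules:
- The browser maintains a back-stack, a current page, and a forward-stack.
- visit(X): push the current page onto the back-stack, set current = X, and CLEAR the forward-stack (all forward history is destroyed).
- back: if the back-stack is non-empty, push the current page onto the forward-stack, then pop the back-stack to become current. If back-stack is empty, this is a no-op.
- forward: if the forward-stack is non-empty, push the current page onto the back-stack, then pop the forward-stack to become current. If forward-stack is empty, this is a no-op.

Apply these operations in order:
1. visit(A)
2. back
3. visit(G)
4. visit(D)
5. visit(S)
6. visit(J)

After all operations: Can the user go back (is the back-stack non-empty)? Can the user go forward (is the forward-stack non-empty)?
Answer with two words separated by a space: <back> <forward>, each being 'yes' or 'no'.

After 1 (visit(A)): cur=A back=1 fwd=0
After 2 (back): cur=HOME back=0 fwd=1
After 3 (visit(G)): cur=G back=1 fwd=0
After 4 (visit(D)): cur=D back=2 fwd=0
After 5 (visit(S)): cur=S back=3 fwd=0
After 6 (visit(J)): cur=J back=4 fwd=0

Answer: yes no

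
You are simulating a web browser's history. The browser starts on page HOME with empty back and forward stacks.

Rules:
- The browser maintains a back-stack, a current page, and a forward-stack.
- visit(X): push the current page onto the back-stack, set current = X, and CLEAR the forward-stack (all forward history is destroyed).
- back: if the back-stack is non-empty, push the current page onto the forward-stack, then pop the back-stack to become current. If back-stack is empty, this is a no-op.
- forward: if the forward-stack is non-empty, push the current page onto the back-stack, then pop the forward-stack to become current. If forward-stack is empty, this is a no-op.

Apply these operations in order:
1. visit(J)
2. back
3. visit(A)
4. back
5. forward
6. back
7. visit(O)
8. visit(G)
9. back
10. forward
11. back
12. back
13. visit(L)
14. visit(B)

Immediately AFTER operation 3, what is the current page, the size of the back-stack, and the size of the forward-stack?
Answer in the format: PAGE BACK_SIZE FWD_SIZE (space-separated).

After 1 (visit(J)): cur=J back=1 fwd=0
After 2 (back): cur=HOME back=0 fwd=1
After 3 (visit(A)): cur=A back=1 fwd=0

A 1 0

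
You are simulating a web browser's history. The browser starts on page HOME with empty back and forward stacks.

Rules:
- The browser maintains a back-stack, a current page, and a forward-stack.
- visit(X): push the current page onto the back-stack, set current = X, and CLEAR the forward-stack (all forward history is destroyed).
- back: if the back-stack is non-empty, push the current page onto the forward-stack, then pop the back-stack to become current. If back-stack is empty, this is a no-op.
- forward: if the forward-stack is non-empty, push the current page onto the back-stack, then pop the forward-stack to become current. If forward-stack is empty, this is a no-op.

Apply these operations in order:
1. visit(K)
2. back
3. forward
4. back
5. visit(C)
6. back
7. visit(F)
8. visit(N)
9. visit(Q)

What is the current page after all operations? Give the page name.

Answer: Q

Derivation:
After 1 (visit(K)): cur=K back=1 fwd=0
After 2 (back): cur=HOME back=0 fwd=1
After 3 (forward): cur=K back=1 fwd=0
After 4 (back): cur=HOME back=0 fwd=1
After 5 (visit(C)): cur=C back=1 fwd=0
After 6 (back): cur=HOME back=0 fwd=1
After 7 (visit(F)): cur=F back=1 fwd=0
After 8 (visit(N)): cur=N back=2 fwd=0
After 9 (visit(Q)): cur=Q back=3 fwd=0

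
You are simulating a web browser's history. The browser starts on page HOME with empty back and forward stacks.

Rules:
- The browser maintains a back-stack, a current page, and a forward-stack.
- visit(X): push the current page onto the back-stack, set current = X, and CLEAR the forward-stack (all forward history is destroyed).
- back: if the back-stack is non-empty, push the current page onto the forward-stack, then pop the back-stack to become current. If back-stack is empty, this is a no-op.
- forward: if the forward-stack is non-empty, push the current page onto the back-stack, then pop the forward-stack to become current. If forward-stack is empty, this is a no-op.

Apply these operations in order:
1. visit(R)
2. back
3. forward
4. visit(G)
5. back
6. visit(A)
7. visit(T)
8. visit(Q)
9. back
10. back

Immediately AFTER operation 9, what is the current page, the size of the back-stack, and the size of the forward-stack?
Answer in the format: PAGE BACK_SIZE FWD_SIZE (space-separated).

After 1 (visit(R)): cur=R back=1 fwd=0
After 2 (back): cur=HOME back=0 fwd=1
After 3 (forward): cur=R back=1 fwd=0
After 4 (visit(G)): cur=G back=2 fwd=0
After 5 (back): cur=R back=1 fwd=1
After 6 (visit(A)): cur=A back=2 fwd=0
After 7 (visit(T)): cur=T back=3 fwd=0
After 8 (visit(Q)): cur=Q back=4 fwd=0
After 9 (back): cur=T back=3 fwd=1

T 3 1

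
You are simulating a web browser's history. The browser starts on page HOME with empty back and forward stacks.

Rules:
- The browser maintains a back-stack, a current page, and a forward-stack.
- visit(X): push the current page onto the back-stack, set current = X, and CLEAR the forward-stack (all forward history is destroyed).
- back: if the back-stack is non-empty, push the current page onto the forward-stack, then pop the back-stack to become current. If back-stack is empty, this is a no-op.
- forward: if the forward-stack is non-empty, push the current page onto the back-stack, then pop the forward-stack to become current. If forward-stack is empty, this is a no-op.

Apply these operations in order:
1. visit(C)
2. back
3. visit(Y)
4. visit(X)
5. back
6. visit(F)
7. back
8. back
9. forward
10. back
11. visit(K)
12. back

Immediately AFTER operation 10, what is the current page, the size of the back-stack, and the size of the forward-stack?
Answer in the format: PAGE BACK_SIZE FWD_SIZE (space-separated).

After 1 (visit(C)): cur=C back=1 fwd=0
After 2 (back): cur=HOME back=0 fwd=1
After 3 (visit(Y)): cur=Y back=1 fwd=0
After 4 (visit(X)): cur=X back=2 fwd=0
After 5 (back): cur=Y back=1 fwd=1
After 6 (visit(F)): cur=F back=2 fwd=0
After 7 (back): cur=Y back=1 fwd=1
After 8 (back): cur=HOME back=0 fwd=2
After 9 (forward): cur=Y back=1 fwd=1
After 10 (back): cur=HOME back=0 fwd=2

HOME 0 2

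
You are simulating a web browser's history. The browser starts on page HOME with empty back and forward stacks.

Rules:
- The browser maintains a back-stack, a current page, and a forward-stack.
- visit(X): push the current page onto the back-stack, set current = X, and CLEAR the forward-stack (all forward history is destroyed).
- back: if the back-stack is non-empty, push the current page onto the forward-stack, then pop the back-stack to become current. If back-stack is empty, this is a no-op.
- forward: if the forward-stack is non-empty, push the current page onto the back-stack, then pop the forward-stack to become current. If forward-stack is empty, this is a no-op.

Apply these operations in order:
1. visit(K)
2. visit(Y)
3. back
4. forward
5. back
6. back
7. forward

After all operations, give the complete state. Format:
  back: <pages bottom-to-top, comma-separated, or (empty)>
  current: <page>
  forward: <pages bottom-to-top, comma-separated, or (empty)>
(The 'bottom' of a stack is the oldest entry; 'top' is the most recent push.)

Answer: back: HOME
current: K
forward: Y

Derivation:
After 1 (visit(K)): cur=K back=1 fwd=0
After 2 (visit(Y)): cur=Y back=2 fwd=0
After 3 (back): cur=K back=1 fwd=1
After 4 (forward): cur=Y back=2 fwd=0
After 5 (back): cur=K back=1 fwd=1
After 6 (back): cur=HOME back=0 fwd=2
After 7 (forward): cur=K back=1 fwd=1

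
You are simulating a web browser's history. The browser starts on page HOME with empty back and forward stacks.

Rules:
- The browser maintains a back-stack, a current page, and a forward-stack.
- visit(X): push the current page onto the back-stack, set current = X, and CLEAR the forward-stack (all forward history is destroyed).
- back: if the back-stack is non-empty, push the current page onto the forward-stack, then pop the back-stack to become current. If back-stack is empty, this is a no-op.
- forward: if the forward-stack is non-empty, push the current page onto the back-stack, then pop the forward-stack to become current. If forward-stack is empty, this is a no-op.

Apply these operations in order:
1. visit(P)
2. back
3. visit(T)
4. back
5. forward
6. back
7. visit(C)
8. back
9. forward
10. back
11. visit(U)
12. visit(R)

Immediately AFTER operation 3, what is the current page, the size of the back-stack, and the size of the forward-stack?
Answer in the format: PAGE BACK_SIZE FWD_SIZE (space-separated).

After 1 (visit(P)): cur=P back=1 fwd=0
After 2 (back): cur=HOME back=0 fwd=1
After 3 (visit(T)): cur=T back=1 fwd=0

T 1 0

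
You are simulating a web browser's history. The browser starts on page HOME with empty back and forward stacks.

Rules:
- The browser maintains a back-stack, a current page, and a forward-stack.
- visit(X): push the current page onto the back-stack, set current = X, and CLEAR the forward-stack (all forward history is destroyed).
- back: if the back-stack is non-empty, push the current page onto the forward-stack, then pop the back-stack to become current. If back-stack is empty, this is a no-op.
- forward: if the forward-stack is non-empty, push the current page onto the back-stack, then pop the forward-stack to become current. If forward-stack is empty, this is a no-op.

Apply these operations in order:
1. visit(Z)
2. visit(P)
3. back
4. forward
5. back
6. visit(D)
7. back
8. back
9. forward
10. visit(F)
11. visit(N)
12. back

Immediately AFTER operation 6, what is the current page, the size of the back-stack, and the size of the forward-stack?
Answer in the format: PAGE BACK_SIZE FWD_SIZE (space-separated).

After 1 (visit(Z)): cur=Z back=1 fwd=0
After 2 (visit(P)): cur=P back=2 fwd=0
After 3 (back): cur=Z back=1 fwd=1
After 4 (forward): cur=P back=2 fwd=0
After 5 (back): cur=Z back=1 fwd=1
After 6 (visit(D)): cur=D back=2 fwd=0

D 2 0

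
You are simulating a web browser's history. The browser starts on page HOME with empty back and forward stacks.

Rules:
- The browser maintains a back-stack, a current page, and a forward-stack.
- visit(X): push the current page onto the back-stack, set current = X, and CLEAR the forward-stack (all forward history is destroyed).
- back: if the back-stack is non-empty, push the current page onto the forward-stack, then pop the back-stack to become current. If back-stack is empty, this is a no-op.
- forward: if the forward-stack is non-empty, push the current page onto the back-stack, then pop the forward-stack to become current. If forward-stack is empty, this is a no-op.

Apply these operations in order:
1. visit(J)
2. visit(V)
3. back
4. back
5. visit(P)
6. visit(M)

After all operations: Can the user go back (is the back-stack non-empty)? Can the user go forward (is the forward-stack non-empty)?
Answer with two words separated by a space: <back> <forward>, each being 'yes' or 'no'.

Answer: yes no

Derivation:
After 1 (visit(J)): cur=J back=1 fwd=0
After 2 (visit(V)): cur=V back=2 fwd=0
After 3 (back): cur=J back=1 fwd=1
After 4 (back): cur=HOME back=0 fwd=2
After 5 (visit(P)): cur=P back=1 fwd=0
After 6 (visit(M)): cur=M back=2 fwd=0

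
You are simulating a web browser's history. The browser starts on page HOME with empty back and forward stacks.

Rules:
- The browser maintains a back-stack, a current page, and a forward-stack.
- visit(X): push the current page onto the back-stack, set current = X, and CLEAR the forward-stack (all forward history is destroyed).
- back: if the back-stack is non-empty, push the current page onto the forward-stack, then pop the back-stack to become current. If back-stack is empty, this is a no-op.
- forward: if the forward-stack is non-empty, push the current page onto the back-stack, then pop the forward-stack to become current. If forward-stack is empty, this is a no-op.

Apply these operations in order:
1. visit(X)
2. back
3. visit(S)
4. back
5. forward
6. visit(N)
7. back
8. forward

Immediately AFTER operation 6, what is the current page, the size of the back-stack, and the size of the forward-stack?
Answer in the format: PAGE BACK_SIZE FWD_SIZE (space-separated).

After 1 (visit(X)): cur=X back=1 fwd=0
After 2 (back): cur=HOME back=0 fwd=1
After 3 (visit(S)): cur=S back=1 fwd=0
After 4 (back): cur=HOME back=0 fwd=1
After 5 (forward): cur=S back=1 fwd=0
After 6 (visit(N)): cur=N back=2 fwd=0

N 2 0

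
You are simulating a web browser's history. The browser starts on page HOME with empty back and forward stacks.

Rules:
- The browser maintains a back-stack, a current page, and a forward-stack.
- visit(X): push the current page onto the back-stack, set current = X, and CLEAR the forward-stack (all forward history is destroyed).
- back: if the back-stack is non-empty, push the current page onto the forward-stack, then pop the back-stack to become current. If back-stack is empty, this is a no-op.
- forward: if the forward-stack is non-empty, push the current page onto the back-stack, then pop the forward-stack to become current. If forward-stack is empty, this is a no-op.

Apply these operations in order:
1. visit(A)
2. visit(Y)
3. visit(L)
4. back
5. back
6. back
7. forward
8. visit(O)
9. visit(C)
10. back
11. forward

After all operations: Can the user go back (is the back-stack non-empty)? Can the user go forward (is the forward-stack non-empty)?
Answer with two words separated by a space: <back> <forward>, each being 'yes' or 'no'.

After 1 (visit(A)): cur=A back=1 fwd=0
After 2 (visit(Y)): cur=Y back=2 fwd=0
After 3 (visit(L)): cur=L back=3 fwd=0
After 4 (back): cur=Y back=2 fwd=1
After 5 (back): cur=A back=1 fwd=2
After 6 (back): cur=HOME back=0 fwd=3
After 7 (forward): cur=A back=1 fwd=2
After 8 (visit(O)): cur=O back=2 fwd=0
After 9 (visit(C)): cur=C back=3 fwd=0
After 10 (back): cur=O back=2 fwd=1
After 11 (forward): cur=C back=3 fwd=0

Answer: yes no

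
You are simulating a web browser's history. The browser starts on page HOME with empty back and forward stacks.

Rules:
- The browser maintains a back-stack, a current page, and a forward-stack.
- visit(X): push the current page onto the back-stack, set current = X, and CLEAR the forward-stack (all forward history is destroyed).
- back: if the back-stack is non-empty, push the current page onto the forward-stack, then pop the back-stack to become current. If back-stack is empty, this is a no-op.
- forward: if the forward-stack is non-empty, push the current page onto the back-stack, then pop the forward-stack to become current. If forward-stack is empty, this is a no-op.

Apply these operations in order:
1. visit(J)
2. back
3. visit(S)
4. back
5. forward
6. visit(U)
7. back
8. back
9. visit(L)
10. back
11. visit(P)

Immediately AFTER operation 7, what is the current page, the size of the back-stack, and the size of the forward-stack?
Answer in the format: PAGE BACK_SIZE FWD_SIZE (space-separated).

After 1 (visit(J)): cur=J back=1 fwd=0
After 2 (back): cur=HOME back=0 fwd=1
After 3 (visit(S)): cur=S back=1 fwd=0
After 4 (back): cur=HOME back=0 fwd=1
After 5 (forward): cur=S back=1 fwd=0
After 6 (visit(U)): cur=U back=2 fwd=0
After 7 (back): cur=S back=1 fwd=1

S 1 1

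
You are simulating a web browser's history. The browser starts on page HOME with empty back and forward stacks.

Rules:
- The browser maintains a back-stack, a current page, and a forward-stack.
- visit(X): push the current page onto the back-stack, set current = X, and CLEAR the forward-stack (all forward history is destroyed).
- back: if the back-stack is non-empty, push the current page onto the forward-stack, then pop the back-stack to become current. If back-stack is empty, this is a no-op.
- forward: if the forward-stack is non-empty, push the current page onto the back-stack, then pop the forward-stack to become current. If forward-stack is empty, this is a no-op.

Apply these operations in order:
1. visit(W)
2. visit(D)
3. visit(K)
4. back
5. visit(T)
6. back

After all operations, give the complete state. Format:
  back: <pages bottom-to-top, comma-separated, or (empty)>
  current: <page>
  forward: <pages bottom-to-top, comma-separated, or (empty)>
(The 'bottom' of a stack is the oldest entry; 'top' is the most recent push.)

After 1 (visit(W)): cur=W back=1 fwd=0
After 2 (visit(D)): cur=D back=2 fwd=0
After 3 (visit(K)): cur=K back=3 fwd=0
After 4 (back): cur=D back=2 fwd=1
After 5 (visit(T)): cur=T back=3 fwd=0
After 6 (back): cur=D back=2 fwd=1

Answer: back: HOME,W
current: D
forward: T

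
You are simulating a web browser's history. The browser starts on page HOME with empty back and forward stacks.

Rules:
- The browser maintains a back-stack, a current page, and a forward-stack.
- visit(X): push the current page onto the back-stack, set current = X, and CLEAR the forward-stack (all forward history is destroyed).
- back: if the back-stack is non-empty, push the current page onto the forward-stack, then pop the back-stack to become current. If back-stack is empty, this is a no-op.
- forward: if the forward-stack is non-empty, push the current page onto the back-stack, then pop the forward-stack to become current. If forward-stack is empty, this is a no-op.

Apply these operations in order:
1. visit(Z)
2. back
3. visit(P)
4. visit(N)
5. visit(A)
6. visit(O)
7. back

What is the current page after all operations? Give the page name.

After 1 (visit(Z)): cur=Z back=1 fwd=0
After 2 (back): cur=HOME back=0 fwd=1
After 3 (visit(P)): cur=P back=1 fwd=0
After 4 (visit(N)): cur=N back=2 fwd=0
After 5 (visit(A)): cur=A back=3 fwd=0
After 6 (visit(O)): cur=O back=4 fwd=0
After 7 (back): cur=A back=3 fwd=1

Answer: A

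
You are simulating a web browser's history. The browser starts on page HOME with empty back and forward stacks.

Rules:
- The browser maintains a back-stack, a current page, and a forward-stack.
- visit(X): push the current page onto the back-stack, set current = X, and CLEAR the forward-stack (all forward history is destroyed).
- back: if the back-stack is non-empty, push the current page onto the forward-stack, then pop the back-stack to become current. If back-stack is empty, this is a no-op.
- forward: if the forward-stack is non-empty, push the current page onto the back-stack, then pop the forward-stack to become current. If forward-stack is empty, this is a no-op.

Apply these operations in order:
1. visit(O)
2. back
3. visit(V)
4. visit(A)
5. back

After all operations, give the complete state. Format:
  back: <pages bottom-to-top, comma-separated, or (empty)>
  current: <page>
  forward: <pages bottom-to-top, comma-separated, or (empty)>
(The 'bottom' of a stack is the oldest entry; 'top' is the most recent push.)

Answer: back: HOME
current: V
forward: A

Derivation:
After 1 (visit(O)): cur=O back=1 fwd=0
After 2 (back): cur=HOME back=0 fwd=1
After 3 (visit(V)): cur=V back=1 fwd=0
After 4 (visit(A)): cur=A back=2 fwd=0
After 5 (back): cur=V back=1 fwd=1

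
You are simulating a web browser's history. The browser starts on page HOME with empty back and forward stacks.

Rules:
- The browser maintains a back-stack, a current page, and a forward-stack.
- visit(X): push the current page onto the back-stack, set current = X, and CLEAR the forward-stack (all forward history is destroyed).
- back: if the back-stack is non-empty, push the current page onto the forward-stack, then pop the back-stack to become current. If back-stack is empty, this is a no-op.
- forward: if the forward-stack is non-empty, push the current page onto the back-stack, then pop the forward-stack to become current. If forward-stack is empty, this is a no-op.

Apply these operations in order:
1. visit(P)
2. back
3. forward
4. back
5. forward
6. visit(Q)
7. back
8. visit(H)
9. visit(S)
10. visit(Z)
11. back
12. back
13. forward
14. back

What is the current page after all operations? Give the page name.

After 1 (visit(P)): cur=P back=1 fwd=0
After 2 (back): cur=HOME back=0 fwd=1
After 3 (forward): cur=P back=1 fwd=0
After 4 (back): cur=HOME back=0 fwd=1
After 5 (forward): cur=P back=1 fwd=0
After 6 (visit(Q)): cur=Q back=2 fwd=0
After 7 (back): cur=P back=1 fwd=1
After 8 (visit(H)): cur=H back=2 fwd=0
After 9 (visit(S)): cur=S back=3 fwd=0
After 10 (visit(Z)): cur=Z back=4 fwd=0
After 11 (back): cur=S back=3 fwd=1
After 12 (back): cur=H back=2 fwd=2
After 13 (forward): cur=S back=3 fwd=1
After 14 (back): cur=H back=2 fwd=2

Answer: H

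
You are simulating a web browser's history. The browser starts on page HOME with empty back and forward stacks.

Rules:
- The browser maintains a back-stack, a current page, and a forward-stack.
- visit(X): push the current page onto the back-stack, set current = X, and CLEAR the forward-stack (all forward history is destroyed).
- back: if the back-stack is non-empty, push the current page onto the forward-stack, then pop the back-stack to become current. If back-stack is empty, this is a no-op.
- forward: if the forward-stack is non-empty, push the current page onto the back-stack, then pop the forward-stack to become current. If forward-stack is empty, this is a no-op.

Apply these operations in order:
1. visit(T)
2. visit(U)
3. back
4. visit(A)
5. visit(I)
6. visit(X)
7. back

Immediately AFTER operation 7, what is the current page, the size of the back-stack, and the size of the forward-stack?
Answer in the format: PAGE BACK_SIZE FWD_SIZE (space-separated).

After 1 (visit(T)): cur=T back=1 fwd=0
After 2 (visit(U)): cur=U back=2 fwd=0
After 3 (back): cur=T back=1 fwd=1
After 4 (visit(A)): cur=A back=2 fwd=0
After 5 (visit(I)): cur=I back=3 fwd=0
After 6 (visit(X)): cur=X back=4 fwd=0
After 7 (back): cur=I back=3 fwd=1

I 3 1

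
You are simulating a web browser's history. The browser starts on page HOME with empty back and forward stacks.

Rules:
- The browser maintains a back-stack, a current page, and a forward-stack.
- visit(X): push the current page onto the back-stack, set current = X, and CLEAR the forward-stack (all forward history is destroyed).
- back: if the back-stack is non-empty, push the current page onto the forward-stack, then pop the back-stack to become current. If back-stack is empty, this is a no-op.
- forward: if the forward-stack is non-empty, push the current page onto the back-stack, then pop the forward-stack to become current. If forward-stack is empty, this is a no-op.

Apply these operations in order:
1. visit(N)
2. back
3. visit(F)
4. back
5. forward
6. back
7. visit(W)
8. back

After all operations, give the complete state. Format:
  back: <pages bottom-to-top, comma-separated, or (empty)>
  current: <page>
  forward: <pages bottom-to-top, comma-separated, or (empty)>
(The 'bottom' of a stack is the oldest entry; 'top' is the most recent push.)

Answer: back: (empty)
current: HOME
forward: W

Derivation:
After 1 (visit(N)): cur=N back=1 fwd=0
After 2 (back): cur=HOME back=0 fwd=1
After 3 (visit(F)): cur=F back=1 fwd=0
After 4 (back): cur=HOME back=0 fwd=1
After 5 (forward): cur=F back=1 fwd=0
After 6 (back): cur=HOME back=0 fwd=1
After 7 (visit(W)): cur=W back=1 fwd=0
After 8 (back): cur=HOME back=0 fwd=1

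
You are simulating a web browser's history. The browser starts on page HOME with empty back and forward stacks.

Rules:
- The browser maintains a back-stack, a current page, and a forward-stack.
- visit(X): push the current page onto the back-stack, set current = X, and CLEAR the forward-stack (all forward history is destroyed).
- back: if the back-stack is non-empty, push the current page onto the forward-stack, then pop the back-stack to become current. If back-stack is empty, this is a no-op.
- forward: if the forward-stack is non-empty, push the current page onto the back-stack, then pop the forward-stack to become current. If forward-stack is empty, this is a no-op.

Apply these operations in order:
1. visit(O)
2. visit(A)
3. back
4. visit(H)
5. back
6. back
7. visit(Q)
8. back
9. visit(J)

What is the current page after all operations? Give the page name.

Answer: J

Derivation:
After 1 (visit(O)): cur=O back=1 fwd=0
After 2 (visit(A)): cur=A back=2 fwd=0
After 3 (back): cur=O back=1 fwd=1
After 4 (visit(H)): cur=H back=2 fwd=0
After 5 (back): cur=O back=1 fwd=1
After 6 (back): cur=HOME back=0 fwd=2
After 7 (visit(Q)): cur=Q back=1 fwd=0
After 8 (back): cur=HOME back=0 fwd=1
After 9 (visit(J)): cur=J back=1 fwd=0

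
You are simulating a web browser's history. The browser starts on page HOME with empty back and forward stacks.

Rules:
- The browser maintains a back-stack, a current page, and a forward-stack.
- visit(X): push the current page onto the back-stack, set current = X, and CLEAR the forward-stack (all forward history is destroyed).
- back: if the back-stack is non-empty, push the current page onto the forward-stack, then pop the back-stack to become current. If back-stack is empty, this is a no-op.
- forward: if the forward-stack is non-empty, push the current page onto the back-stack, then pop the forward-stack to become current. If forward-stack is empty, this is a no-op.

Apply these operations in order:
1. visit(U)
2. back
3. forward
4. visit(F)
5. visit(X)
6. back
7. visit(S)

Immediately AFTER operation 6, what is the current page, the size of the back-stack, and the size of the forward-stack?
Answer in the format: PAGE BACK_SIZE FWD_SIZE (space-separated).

After 1 (visit(U)): cur=U back=1 fwd=0
After 2 (back): cur=HOME back=0 fwd=1
After 3 (forward): cur=U back=1 fwd=0
After 4 (visit(F)): cur=F back=2 fwd=0
After 5 (visit(X)): cur=X back=3 fwd=0
After 6 (back): cur=F back=2 fwd=1

F 2 1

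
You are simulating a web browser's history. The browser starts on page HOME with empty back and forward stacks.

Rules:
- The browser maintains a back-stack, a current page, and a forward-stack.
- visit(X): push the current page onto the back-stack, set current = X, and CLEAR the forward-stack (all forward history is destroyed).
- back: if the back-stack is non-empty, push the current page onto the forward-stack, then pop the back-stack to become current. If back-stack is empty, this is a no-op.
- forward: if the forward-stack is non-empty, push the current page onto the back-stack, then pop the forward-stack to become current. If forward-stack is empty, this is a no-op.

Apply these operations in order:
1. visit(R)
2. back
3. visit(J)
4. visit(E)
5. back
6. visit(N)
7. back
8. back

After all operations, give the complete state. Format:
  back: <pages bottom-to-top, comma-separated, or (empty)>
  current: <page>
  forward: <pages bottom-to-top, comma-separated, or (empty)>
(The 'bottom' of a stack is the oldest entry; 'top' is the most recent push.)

After 1 (visit(R)): cur=R back=1 fwd=0
After 2 (back): cur=HOME back=0 fwd=1
After 3 (visit(J)): cur=J back=1 fwd=0
After 4 (visit(E)): cur=E back=2 fwd=0
After 5 (back): cur=J back=1 fwd=1
After 6 (visit(N)): cur=N back=2 fwd=0
After 7 (back): cur=J back=1 fwd=1
After 8 (back): cur=HOME back=0 fwd=2

Answer: back: (empty)
current: HOME
forward: N,J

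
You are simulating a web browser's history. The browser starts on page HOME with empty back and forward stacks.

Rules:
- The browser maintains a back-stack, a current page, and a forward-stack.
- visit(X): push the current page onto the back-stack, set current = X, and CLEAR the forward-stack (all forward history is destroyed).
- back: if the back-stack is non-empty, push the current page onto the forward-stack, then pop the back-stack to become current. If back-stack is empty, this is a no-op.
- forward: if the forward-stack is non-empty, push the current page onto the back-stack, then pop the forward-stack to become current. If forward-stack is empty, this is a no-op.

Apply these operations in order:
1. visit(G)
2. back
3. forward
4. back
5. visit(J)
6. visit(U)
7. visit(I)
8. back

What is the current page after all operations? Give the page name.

After 1 (visit(G)): cur=G back=1 fwd=0
After 2 (back): cur=HOME back=0 fwd=1
After 3 (forward): cur=G back=1 fwd=0
After 4 (back): cur=HOME back=0 fwd=1
After 5 (visit(J)): cur=J back=1 fwd=0
After 6 (visit(U)): cur=U back=2 fwd=0
After 7 (visit(I)): cur=I back=3 fwd=0
After 8 (back): cur=U back=2 fwd=1

Answer: U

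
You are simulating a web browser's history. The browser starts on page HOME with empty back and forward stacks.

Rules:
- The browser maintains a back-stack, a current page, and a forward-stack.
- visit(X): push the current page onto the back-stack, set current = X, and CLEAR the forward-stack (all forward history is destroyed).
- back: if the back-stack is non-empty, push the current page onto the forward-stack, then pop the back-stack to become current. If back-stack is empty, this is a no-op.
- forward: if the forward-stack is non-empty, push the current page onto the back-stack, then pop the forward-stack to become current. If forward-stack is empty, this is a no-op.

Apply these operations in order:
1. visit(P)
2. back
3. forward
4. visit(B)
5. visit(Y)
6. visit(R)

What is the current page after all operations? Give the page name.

Answer: R

Derivation:
After 1 (visit(P)): cur=P back=1 fwd=0
After 2 (back): cur=HOME back=0 fwd=1
After 3 (forward): cur=P back=1 fwd=0
After 4 (visit(B)): cur=B back=2 fwd=0
After 5 (visit(Y)): cur=Y back=3 fwd=0
After 6 (visit(R)): cur=R back=4 fwd=0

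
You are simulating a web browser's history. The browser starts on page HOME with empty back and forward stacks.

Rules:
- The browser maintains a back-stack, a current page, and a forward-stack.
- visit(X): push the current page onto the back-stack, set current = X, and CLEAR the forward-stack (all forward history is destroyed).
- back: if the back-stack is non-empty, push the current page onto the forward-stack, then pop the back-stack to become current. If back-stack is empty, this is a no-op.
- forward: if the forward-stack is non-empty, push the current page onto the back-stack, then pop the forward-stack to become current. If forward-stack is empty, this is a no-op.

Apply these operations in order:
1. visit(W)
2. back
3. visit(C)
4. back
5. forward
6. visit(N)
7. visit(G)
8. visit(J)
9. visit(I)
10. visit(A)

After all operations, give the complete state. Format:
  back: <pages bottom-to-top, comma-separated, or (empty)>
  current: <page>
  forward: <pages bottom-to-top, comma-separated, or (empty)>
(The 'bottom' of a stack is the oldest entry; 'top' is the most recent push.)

Answer: back: HOME,C,N,G,J,I
current: A
forward: (empty)

Derivation:
After 1 (visit(W)): cur=W back=1 fwd=0
After 2 (back): cur=HOME back=0 fwd=1
After 3 (visit(C)): cur=C back=1 fwd=0
After 4 (back): cur=HOME back=0 fwd=1
After 5 (forward): cur=C back=1 fwd=0
After 6 (visit(N)): cur=N back=2 fwd=0
After 7 (visit(G)): cur=G back=3 fwd=0
After 8 (visit(J)): cur=J back=4 fwd=0
After 9 (visit(I)): cur=I back=5 fwd=0
After 10 (visit(A)): cur=A back=6 fwd=0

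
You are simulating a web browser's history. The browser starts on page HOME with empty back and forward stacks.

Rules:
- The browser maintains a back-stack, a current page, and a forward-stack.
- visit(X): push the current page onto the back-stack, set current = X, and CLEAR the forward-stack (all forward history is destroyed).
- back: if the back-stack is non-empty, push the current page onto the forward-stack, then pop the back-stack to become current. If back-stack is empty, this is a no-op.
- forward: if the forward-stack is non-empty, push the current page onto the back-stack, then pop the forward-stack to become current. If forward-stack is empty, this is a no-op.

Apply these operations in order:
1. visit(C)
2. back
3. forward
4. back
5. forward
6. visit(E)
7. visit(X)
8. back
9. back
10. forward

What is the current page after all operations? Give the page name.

After 1 (visit(C)): cur=C back=1 fwd=0
After 2 (back): cur=HOME back=0 fwd=1
After 3 (forward): cur=C back=1 fwd=0
After 4 (back): cur=HOME back=0 fwd=1
After 5 (forward): cur=C back=1 fwd=0
After 6 (visit(E)): cur=E back=2 fwd=0
After 7 (visit(X)): cur=X back=3 fwd=0
After 8 (back): cur=E back=2 fwd=1
After 9 (back): cur=C back=1 fwd=2
After 10 (forward): cur=E back=2 fwd=1

Answer: E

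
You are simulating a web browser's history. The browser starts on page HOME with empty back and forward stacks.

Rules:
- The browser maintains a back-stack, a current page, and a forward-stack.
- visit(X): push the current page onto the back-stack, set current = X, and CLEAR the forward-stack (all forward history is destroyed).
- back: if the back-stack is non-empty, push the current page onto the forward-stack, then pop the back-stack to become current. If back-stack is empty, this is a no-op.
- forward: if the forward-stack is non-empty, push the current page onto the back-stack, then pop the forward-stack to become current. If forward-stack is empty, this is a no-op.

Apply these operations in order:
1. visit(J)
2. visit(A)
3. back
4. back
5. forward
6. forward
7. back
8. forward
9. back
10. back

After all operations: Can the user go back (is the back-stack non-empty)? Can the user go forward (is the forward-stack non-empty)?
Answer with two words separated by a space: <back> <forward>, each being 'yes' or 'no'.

Answer: no yes

Derivation:
After 1 (visit(J)): cur=J back=1 fwd=0
After 2 (visit(A)): cur=A back=2 fwd=0
After 3 (back): cur=J back=1 fwd=1
After 4 (back): cur=HOME back=0 fwd=2
After 5 (forward): cur=J back=1 fwd=1
After 6 (forward): cur=A back=2 fwd=0
After 7 (back): cur=J back=1 fwd=1
After 8 (forward): cur=A back=2 fwd=0
After 9 (back): cur=J back=1 fwd=1
After 10 (back): cur=HOME back=0 fwd=2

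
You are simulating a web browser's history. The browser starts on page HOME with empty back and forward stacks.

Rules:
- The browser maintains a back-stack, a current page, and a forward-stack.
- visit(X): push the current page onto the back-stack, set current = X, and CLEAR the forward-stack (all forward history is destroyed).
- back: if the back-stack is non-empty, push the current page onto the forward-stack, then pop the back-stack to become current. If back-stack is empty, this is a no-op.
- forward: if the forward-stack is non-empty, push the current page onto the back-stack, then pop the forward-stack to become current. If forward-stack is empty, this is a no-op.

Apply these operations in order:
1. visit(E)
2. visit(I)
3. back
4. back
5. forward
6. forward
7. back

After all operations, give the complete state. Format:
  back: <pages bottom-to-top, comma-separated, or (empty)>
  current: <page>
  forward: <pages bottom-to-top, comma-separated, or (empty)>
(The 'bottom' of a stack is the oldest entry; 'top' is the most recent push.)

After 1 (visit(E)): cur=E back=1 fwd=0
After 2 (visit(I)): cur=I back=2 fwd=0
After 3 (back): cur=E back=1 fwd=1
After 4 (back): cur=HOME back=0 fwd=2
After 5 (forward): cur=E back=1 fwd=1
After 6 (forward): cur=I back=2 fwd=0
After 7 (back): cur=E back=1 fwd=1

Answer: back: HOME
current: E
forward: I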